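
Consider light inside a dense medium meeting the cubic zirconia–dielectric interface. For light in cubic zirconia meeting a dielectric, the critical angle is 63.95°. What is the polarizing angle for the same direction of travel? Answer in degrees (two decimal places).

θ_B ≈ 41.94°

sin θ_c = n₂/n₁, so n₂/n₁ = sin 63.95° = 0.8984.
Brewster: tan θ_B = n₂/n₁ = 0.8984.
θ_B = arctan(0.8984) = 41.94°.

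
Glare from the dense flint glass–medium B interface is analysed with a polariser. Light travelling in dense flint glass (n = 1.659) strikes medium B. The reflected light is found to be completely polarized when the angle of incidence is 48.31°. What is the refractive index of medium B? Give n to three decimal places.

n ≈ 1.863

Full polarization of the reflected beam means tan θ_B = n₂/n₁, where n₁ is the incident medium (dense flint glass).
n₂ = n₁ tan θ_B = 1.659 × tan 48.31° = 1.863.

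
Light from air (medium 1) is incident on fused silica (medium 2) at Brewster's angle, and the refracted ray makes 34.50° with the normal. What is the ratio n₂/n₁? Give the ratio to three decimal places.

At Brewster incidence θ_B = 90° − θ_t = 90° − 34.50° = 55.50°.
tan θ_B = n₂/n₁, so n₂/n₁ = tan 55.50° = 1.455.

n₂/n₁ ≈ 1.455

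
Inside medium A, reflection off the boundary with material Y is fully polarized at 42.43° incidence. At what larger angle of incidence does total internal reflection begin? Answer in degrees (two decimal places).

n₂/n₁ = tan 42.43° = 0.9141; the critical angle satisfies sin θ_c = n₂/n₁.
θ_c = arcsin(0.9141) = 66.08°.

θ_c ≈ 66.08°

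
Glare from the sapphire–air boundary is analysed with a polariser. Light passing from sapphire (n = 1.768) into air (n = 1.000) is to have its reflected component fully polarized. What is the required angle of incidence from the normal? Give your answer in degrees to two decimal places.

θ_B ≈ 29.49°

At Brewster's angle the reflected and refracted rays are perpendicular, which with Snell's law gives tan θ_B = n₂/n₁.
tan θ_B = n₂/n₁ = 1.000/1.768 = 0.5656. Taking the arctangent, θ_B = 29.49°.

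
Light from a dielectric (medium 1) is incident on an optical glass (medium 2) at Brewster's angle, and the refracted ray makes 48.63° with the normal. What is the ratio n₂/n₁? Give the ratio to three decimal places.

n₂/n₁ ≈ 0.881

θ_B + θ_t = 90°, so θ_B = 90° − 48.63° = 41.37°.
tan θ_B = n₂/n₁, so n₂/n₁ = tan 41.37° = 0.881.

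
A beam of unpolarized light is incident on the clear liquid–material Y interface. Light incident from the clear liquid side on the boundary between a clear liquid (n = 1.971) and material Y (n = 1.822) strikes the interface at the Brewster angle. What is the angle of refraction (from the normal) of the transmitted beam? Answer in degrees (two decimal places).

θ_B = arctan(n₂/n₁) = arctan(1.822/1.971) = 42.75°.
The refracted ray is perpendicular to the reflected ray, so θ_t = 90° − θ_B = 47.25°.

θ_t ≈ 47.25°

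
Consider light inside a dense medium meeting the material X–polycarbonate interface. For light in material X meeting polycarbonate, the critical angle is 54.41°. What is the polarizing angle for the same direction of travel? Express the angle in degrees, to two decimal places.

θ_B ≈ 39.12°

sin θ_c = n₂/n₁, so n₂/n₁ = sin 54.41° = 0.8132.
Brewster: tan θ_B = n₂/n₁ = 0.8132.
θ_B = arctan(0.8132) = 39.12°.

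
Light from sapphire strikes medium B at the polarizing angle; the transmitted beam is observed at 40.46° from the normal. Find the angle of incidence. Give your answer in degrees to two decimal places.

θ_B ≈ 49.54°

Since the reflected and refracted rays are at right angles at the polarizing angle, θ_B + θ_t = 90°.
So θ_B = 90° − θ_t = 90° − 40.46° = 49.54°.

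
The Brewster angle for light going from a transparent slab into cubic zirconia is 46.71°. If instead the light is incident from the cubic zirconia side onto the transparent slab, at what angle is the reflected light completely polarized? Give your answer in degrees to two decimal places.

tan θ_B' = n₁/n₂ = 1/tan θ_B, so θ_B' = 90° − θ_B.
θ_B' = 90° − 46.71° = 43.29°.

θ_B' ≈ 43.29°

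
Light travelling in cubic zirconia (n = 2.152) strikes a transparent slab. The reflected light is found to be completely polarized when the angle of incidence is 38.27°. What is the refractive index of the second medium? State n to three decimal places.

n ≈ 1.698

At Brewster's angle, tan θ_B = n₂/n₁ with n₁ on the incident side (cubic zirconia) and n₂ on the transmitted side (a transparent slab).
n₂ = n₁ tan θ_B = 2.152 × tan 38.27° = 1.698.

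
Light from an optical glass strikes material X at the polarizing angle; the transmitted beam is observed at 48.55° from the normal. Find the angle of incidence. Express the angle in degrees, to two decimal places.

At Brewster's angle the reflected and refracted rays are perpendicular, so θ_B + θ_t = 90°.
So θ_B = 90° − θ_t = 90° − 48.55° = 41.45°.

θ_B ≈ 41.45°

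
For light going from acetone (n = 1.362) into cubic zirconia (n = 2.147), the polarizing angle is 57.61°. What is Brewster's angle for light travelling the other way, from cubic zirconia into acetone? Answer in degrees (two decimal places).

The two Brewster angles are complementary: θ_B' = 90° − θ_B = 90° − 57.61° = 32.39°.

θ_B' ≈ 32.39°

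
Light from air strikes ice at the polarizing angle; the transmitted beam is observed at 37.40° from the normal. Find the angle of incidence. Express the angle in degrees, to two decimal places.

θ_B ≈ 52.60°

Since the reflected and refracted rays are at right angles at the polarizing angle, θ_B + θ_t = 90°.
θ_B = 90° − 37.40° = 52.60°.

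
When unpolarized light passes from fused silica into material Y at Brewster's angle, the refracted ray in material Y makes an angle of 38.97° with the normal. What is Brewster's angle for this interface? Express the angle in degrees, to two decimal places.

Brewster's condition makes the reflected and refracted beams perpendicular: θ_B + θ_t = 90°.
So θ_B = 90° − θ_t = 90° − 38.97° = 51.03°.

θ_B ≈ 51.03°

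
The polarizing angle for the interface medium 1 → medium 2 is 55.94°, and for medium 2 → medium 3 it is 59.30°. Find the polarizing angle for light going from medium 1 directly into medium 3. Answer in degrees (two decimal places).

θ_B ≈ 68.13°

Each Brewster angle gives a ratio: n₂/n₁ = tan 55.94° = 1.4792, n₃/n₂ = tan 59.30° = 1.6842.
So n₃/n₁ = (n₂/n₁)(n₃/n₂) = 1.4792 × 1.6842 = 2.4913.
θ_B(1→3) = arctan(2.4913) = 68.13°.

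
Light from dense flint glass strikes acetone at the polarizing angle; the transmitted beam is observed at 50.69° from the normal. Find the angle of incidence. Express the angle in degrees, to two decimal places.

θ_B ≈ 39.31°

At Brewster's angle the reflected and refracted rays are perpendicular, so θ_B + θ_t = 90°.
θ_B = 90° − 50.69° = 39.31°.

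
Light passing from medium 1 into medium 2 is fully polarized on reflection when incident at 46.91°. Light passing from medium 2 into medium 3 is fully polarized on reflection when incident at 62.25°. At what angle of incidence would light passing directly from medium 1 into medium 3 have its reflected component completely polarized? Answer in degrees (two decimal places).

Each Brewster angle gives a ratio: n₂/n₁ = tan 46.91° = 1.0690, n₃/n₂ = tan 62.25° = 1.9007.
So n₃/n₁ = (n₂/n₁)(n₃/n₂) = 1.0690 × 1.9007 = 2.0318.
θ_B(1→3) = arctan(2.0318) = 63.80°.

θ_B ≈ 63.80°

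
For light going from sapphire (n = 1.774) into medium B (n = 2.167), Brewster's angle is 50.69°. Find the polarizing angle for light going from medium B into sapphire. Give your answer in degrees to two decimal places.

The two Brewster angles are complementary: θ_B' = 90° − θ_B = 90° − 50.69° = 39.31°.

θ_B' ≈ 39.31°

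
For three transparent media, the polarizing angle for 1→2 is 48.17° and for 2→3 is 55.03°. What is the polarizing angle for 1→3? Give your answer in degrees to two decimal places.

tan θ_B(1→2) = n₂/n₁ = tan 48.17° = 1.1173.
tan θ_B(2→3) = n₃/n₂ = tan 55.03° = 1.4297.
n₃/n₁ = 1.5974. Then tan θ_B(1→3) = n₃/n₁, so θ_B(1→3) = arctan(1.5974) = 57.95°.

θ_B ≈ 57.95°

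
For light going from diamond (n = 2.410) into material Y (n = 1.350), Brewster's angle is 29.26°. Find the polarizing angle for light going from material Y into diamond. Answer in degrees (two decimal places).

tan θ_B' = n₁/n₂ = 1/tan θ_B, so θ_B' = 90° − θ_B.
θ_B' = 90° − 29.26° = 60.74°.

θ_B' ≈ 60.74°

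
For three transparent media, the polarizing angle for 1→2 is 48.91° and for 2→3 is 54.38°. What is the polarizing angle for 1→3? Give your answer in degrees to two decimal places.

n₂/n₁ = tan 48.91° = 1.1467 and n₃/n₂ = tan 54.38° = 1.3958.
Multiplying, n₃/n₁ = 1.1467 × 1.3958 = 1.6005, and θ_B(1→3) = arctan 1.6005 = 58.00°.

θ_B ≈ 58.00°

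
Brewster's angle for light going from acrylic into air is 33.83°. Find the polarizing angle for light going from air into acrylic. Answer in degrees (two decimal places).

Reversing the direction swaps n₁ and n₂, so tan θ_B' = 1/tan θ_B and θ_B' = 90° − θ_B.
Hence θ_B' = 90° − 33.83° = 56.17°.

θ_B' ≈ 56.17°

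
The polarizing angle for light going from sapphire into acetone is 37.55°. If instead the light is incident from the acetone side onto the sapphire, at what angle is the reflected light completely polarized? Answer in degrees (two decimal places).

Reversing the direction swaps n₁ and n₂, so tan θ_B' = 1/tan θ_B and θ_B' = 90° − θ_B.
Hence θ_B' = 90° − 37.55° = 52.45°.

θ_B' ≈ 52.45°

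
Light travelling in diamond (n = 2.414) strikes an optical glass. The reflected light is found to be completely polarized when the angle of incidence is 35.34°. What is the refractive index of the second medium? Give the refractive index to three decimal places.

n ≈ 1.712

At the polarizing angle, tan θ_B = n₂/n₁ with n₁ on the incident side (diamond) and n₂ on the transmitted side (an optical glass).
n₂ = n₁ tan θ_B = 2.414 × tan 35.34° = 1.712.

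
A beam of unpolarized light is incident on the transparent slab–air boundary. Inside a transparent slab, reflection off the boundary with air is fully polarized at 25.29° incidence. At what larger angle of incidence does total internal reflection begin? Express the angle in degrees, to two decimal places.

tan θ_B = n₂/n₁ = tan 25.29° = 0.4725.
Total internal reflection: sin θ_c = n₂/n₁ = 0.4725.
θ_c = arcsin(0.4725) = 28.20°.

θ_c ≈ 28.20°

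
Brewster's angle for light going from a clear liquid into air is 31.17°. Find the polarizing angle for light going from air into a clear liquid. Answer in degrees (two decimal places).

Reversing the direction swaps n₁ and n₂, so tan θ_B' = 1/tan θ_B and θ_B' = 90° − θ_B.
Hence θ_B' = 90° − 31.17° = 58.83°.

θ_B' ≈ 58.83°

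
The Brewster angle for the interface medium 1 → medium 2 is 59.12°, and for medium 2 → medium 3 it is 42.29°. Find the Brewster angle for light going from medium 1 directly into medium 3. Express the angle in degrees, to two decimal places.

Each Brewster angle gives a ratio: n₂/n₁ = tan 59.12° = 1.6722, n₃/n₂ = tan 42.29° = 0.9096.
Multiplying, n₃/n₁ = 1.6722 × 0.9096 = 1.5211, and θ_B(1→3) = arctan 1.5211 = 56.68°.

θ_B ≈ 56.68°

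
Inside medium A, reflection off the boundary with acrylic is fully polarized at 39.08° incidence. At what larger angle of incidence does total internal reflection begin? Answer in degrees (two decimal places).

tan θ_B = n₂/n₁ = tan 39.08° = 0.8121.
Total internal reflection: sin θ_c = n₂/n₁ = 0.8121.
θ_c = arcsin(0.8121) = 54.30°.

θ_c ≈ 54.30°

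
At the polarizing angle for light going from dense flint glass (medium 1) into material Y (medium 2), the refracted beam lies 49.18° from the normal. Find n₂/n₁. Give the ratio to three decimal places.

At Brewster incidence θ_B = 90° − θ_t = 90° − 49.18° = 40.82°.
tan θ_B = n₂/n₁, so n₂/n₁ = tan 40.82° = 0.864.

n₂/n₁ ≈ 0.864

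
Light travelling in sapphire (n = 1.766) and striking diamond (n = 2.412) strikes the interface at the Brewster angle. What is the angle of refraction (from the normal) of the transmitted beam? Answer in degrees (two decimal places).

θ_t ≈ 36.21°

θ_B = arctan(n₂/n₁) = arctan(2.412/1.766) = 53.79°.
At Brewster's angle the reflected and refracted rays are perpendicular, so θ_t = 90° − θ_B = 90° − 53.79° = 36.21°.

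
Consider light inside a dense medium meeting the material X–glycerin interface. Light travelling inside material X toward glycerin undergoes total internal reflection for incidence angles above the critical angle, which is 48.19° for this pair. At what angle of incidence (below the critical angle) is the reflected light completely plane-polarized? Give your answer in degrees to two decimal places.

n₂/n₁ = sin θ_c = sin 48.19° = 0.7454.
tan θ_B equals the same ratio, so θ_B = arctan(0.7454) = 36.70°.

θ_B ≈ 36.70°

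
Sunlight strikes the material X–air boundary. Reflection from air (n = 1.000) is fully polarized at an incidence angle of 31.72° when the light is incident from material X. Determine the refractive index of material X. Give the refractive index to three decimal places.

n ≈ 1.618

Full polarization of the reflected beam means tan θ_B = n₂/n₁, where n₁ is the incident medium (material X).
n₁ = n₂ / tan θ_B = 1.000 / tan 31.72° = 1.618.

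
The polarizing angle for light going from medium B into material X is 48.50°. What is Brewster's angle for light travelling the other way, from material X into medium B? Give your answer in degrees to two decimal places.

tan θ_B' = n₁/n₂ = 1/tan θ_B, so θ_B' = 90° − θ_B.
θ_B' = 90° − 48.50° = 41.50°.

θ_B' ≈ 41.50°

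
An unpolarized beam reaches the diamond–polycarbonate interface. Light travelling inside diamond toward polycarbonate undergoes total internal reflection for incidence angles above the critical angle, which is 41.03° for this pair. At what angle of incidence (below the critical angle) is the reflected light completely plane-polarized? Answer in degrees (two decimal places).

n₂/n₁ = sin θ_c = sin 41.03° = 0.6565.
tan θ_B equals the same ratio, so θ_B = arctan(0.6565) = 33.28°.

θ_B ≈ 33.28°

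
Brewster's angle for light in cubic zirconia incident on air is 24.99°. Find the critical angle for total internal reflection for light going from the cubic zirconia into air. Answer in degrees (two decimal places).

θ_c ≈ 27.78°

n₂/n₁ = tan 24.99° = 0.4661; the critical angle satisfies sin θ_c = n₂/n₁.
θ_c = arcsin(0.4661) = 27.78°.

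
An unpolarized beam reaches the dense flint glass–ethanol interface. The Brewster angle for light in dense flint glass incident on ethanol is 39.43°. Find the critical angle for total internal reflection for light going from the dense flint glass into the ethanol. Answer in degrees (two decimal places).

From Brewster, n₂/n₁ = tan θ_B = tan 39.43° = 0.8223.
Then sin θ_c = n₂/n₁ = 0.8223, so θ_c = arcsin 0.8223 = 55.31°.

θ_c ≈ 55.31°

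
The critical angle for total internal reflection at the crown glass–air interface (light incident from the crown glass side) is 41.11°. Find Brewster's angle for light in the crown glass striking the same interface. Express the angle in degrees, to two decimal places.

θ_B ≈ 33.33°

sin θ_c = n₂/n₁, so n₂/n₁ = sin 41.11° = 0.6575.
Brewster: tan θ_B = n₂/n₁ = 0.6575.
θ_B = arctan(0.6575) = 33.33°.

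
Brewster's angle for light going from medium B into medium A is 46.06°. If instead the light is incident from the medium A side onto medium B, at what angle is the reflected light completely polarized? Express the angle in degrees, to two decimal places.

The two Brewster angles are complementary: θ_B' = 90° − θ_B = 90° − 46.06° = 43.94°.

θ_B' ≈ 43.94°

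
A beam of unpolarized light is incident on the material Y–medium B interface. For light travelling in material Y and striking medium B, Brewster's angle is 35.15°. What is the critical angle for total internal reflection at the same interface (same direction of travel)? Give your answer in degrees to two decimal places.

θ_c ≈ 44.76°

n₂/n₁ = tan 35.15° = 0.7041; the critical angle satisfies sin θ_c = n₂/n₁.
θ_c = arcsin(0.7041) = 44.76°.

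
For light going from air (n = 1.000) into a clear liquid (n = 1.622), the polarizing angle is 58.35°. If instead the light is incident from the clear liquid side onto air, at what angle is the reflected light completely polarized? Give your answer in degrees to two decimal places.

θ_B' ≈ 31.65°

Reversing the direction swaps n₁ and n₂, so tan θ_B' = 1/tan θ_B and θ_B' = 90° − θ_B.
Hence θ_B' = 90° − 58.35° = 31.65°.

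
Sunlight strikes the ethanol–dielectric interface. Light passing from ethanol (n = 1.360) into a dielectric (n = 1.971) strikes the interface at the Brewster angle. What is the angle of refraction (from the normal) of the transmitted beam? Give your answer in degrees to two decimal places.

θ_t ≈ 34.61°

First find Brewster's angle: tan θ_B = 1.971/1.360 = 1.4493, giving θ_B = 55.39°.
The refracted ray is perpendicular to the reflected ray, so θ_t = 90° − θ_B = 34.61°.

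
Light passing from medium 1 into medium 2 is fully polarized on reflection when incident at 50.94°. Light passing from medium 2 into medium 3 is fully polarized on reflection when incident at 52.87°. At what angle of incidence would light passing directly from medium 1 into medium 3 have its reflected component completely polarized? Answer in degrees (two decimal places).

θ_B ≈ 58.43°

n₂/n₁ = tan 50.94° = 1.2323 and n₃/n₂ = tan 52.87° = 1.3208.
n₃/n₁ = 1.6276. Then tan θ_B(1→3) = n₃/n₁, so θ_B(1→3) = arctan(1.6276) = 58.43°.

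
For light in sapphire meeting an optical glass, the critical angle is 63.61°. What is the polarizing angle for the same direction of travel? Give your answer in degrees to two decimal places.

θ_B ≈ 41.85°

At the critical angle sin θ_c = n₂/n₁, giving n₂/n₁ = sin 63.61° = 0.8958.
Then tan θ_B = n₂/n₁ = 0.8958, so θ_B = arctan 0.8958 = 41.85°.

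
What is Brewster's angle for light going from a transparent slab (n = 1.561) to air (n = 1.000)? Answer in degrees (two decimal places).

Here n₂/n₁ = 1.000/1.561 = 0.6406, and Brewster's law gives tan θ_B = n₂/n₁.
So θ_B = arctan 0.6406 = 32.64°.

θ_B ≈ 32.64°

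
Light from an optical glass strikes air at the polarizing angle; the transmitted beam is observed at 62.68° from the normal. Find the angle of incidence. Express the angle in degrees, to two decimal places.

θ_B ≈ 27.32°

Brewster's condition makes the reflected and refracted beams perpendicular: θ_B + θ_t = 90°.
θ_B = 90° − 62.68° = 27.32°.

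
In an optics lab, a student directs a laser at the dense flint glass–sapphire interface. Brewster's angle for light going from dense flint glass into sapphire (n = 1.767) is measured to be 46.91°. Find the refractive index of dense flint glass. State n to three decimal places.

n ≈ 1.653

Full polarization of the reflected beam means tan θ_B = n₂/n₁, where n₁ is the incident medium (dense flint glass).
n₁ = n₂ / tan θ_B = 1.767 / tan 46.91° = 1.653.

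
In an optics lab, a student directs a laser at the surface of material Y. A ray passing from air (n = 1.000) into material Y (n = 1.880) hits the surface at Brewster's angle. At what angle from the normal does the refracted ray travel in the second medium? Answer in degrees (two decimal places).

θ_B = arctan(n₂/n₁) = arctan(1.880/1.000) = 61.99°.
Since θ_B + θ_t = 90° at Brewster incidence, θ_t = 90° − 61.99° = 28.01°.

θ_t ≈ 28.01°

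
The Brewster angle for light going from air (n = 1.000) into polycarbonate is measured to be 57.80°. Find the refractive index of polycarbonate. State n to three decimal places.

n ≈ 1.588

Full polarization of the reflected beam means tan θ_B = n₂/n₁, where n₁ is the incident medium (air).
n₂ = n₁ tan θ_B = 1.000 × tan 57.80° = 1.588.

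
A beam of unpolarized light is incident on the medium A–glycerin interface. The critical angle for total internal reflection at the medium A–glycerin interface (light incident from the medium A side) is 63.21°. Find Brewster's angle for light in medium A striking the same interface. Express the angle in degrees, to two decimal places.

θ_B ≈ 41.75°

n₂/n₁ = sin θ_c = sin 63.21° = 0.8927.
tan θ_B equals the same ratio, so θ_B = arctan(0.8927) = 41.75°.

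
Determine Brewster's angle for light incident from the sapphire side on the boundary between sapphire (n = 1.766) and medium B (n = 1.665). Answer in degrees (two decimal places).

θ_B ≈ 43.31°

At Brewster's angle the reflected and refracted rays are perpendicular, which with Snell's law gives tan θ_B = n₂/n₁.
Brewster's condition: tan θ_B = n₂/n₁ = 1.665/1.766 = 0.9428.
So θ_B = arctan 0.9428 = 43.31°.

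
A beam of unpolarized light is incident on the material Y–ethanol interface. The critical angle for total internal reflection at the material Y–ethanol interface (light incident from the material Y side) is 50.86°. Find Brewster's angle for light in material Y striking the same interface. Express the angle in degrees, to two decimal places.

At the critical angle sin θ_c = n₂/n₁, giving n₂/n₁ = sin 50.86° = 0.7756.
Then tan θ_B = n₂/n₁ = 0.7756, so θ_B = arctan 0.7756 = 37.80°.

θ_B ≈ 37.80°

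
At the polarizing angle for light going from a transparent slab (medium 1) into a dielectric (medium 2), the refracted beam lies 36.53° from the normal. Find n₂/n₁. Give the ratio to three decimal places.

θ_B + θ_t = 90°, so θ_B = 90° − 36.53° = 53.47°.
tan θ_B = n₂/n₁, so n₂/n₁ = tan 53.47° = 1.350.

n₂/n₁ ≈ 1.350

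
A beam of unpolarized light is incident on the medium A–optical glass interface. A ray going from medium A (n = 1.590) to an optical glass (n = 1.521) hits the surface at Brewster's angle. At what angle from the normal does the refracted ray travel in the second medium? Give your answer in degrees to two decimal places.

θ_t ≈ 46.27°

First find Brewster's angle: tan θ_B = 1.521/1.590 = 0.9566, giving θ_B = 43.73°.
At Brewster's angle the reflected and refracted rays are perpendicular, so θ_t = 90° − θ_B = 90° − 43.73° = 46.27°.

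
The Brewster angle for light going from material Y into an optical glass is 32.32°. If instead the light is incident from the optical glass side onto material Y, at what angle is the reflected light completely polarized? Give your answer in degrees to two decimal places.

θ_B' ≈ 57.68°

tan θ_B' = n₁/n₂ = 1/tan θ_B, so θ_B' = 90° − θ_B.
θ_B' = 90° − 32.32° = 57.68°.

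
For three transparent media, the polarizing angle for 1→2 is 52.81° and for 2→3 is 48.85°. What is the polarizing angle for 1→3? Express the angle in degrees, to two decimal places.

tan θ_B(1→2) = n₂/n₁ = tan 52.81° = 1.3179.
tan θ_B(2→3) = n₃/n₂ = tan 48.85° = 1.1443.
Multiplying, n₃/n₁ = 1.3179 × 1.1443 = 1.5081, and θ_B(1→3) = arctan 1.5081 = 56.45°.

θ_B ≈ 56.45°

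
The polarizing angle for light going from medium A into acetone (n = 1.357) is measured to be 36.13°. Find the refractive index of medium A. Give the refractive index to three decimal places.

n ≈ 1.859

At the polarizing angle, tan θ_B = n₂/n₁ with n₁ on the incident side (medium A) and n₂ on the transmitted side (acetone).
n₁ = n₂ / tan θ_B = 1.357 / tan 36.13° = 1.859.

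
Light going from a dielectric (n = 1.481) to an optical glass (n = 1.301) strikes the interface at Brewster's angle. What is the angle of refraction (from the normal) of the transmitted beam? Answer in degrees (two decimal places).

First find Brewster's angle: tan θ_B = 1.301/1.481 = 0.8785, giving θ_B = 41.30°.
The refracted ray is perpendicular to the reflected ray, so θ_t = 90° − θ_B = 48.70°.

θ_t ≈ 48.70°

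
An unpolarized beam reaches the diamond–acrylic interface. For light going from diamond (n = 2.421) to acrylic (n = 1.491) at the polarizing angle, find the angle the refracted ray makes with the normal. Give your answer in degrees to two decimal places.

First find Brewster's angle: tan θ_B = 1.491/2.421 = 0.6159, giving θ_B = 31.63°.
Since θ_B + θ_t = 90° at Brewster incidence, θ_t = 90° − 31.63° = 58.37°.

θ_t ≈ 58.37°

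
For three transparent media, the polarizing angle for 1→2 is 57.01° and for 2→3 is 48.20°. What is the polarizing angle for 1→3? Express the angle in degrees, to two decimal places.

Each Brewster angle gives a ratio: n₂/n₁ = tan 57.01° = 1.5405, n₃/n₂ = tan 48.20° = 1.1184.
Multiplying, n₃/n₁ = 1.5405 × 1.1184 = 1.7229, and θ_B(1→3) = arctan 1.7229 = 59.87°.

θ_B ≈ 59.87°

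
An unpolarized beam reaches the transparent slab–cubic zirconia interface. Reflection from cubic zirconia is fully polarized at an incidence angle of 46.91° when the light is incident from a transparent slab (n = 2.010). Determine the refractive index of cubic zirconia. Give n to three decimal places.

Full polarization of the reflected beam means tan θ_B = n₂/n₁, where n₁ is the incident medium (a transparent slab).
n₂ = n₁ tan θ_B = 2.010 × tan 46.91° = 2.149.

n ≈ 2.149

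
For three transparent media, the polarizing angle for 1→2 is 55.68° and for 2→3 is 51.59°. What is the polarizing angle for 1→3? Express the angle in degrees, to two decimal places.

θ_B ≈ 61.57°

tan θ_B(1→2) = n₂/n₁ = tan 55.68° = 1.4648.
tan θ_B(2→3) = n₃/n₂ = tan 51.59° = 1.2612.
So n₃/n₁ = (n₂/n₁)(n₃/n₂) = 1.4648 × 1.2612 = 1.8475.
θ_B(1→3) = arctan(1.8475) = 61.57°.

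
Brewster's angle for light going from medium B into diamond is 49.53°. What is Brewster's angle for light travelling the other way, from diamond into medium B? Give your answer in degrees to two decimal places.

θ_B' ≈ 40.47°

The two Brewster angles are complementary: θ_B' = 90° − θ_B = 90° − 49.53° = 40.47°.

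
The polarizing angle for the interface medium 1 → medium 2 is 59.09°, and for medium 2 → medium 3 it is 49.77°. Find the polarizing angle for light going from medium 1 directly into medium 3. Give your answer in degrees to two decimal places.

θ_B ≈ 63.14°

n₂/n₁ = tan 59.09° = 1.6702 and n₃/n₂ = tan 49.77° = 1.1821.
n₃/n₁ = 1.9743. Then tan θ_B(1→3) = n₃/n₁, so θ_B(1→3) = arctan(1.9743) = 63.14°.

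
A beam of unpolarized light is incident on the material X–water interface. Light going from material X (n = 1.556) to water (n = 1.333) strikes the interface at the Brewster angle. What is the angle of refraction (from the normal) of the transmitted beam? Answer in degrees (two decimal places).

θ_t ≈ 49.41°

θ_B = arctan(n₂/n₁) = arctan(1.333/1.556) = 40.59°.
Since θ_B + θ_t = 90° at Brewster incidence, θ_t = 90° − 40.59° = 49.41°.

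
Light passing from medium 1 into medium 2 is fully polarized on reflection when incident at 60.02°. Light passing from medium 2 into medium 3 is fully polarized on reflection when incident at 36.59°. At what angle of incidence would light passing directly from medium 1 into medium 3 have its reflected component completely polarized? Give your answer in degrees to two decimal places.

θ_B ≈ 52.15°

tan θ_B(1→2) = n₂/n₁ = tan 60.02° = 1.7334.
tan θ_B(2→3) = n₃/n₂ = tan 36.59° = 0.7424.
So n₃/n₁ = (n₂/n₁)(n₃/n₂) = 1.7334 × 0.7424 = 1.2869.
θ_B(1→3) = arctan(1.2869) = 52.15°.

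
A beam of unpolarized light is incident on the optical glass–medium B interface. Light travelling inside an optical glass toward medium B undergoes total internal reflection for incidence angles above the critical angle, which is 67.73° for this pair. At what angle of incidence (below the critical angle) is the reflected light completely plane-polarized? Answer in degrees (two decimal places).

At the critical angle sin θ_c = n₂/n₁, giving n₂/n₁ = sin 67.73° = 0.9254.
Then tan θ_B = n₂/n₁ = 0.9254, so θ_B = arctan 0.9254 = 42.78°.

θ_B ≈ 42.78°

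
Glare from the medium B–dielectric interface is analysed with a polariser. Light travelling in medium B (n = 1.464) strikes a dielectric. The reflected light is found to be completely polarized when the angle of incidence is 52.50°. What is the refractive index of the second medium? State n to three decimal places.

At Brewster's angle, tan θ_B = n₂/n₁ with n₁ on the incident side (medium B) and n₂ on the transmitted side (a dielectric).
n₂ = n₁ tan θ_B = 1.464 × tan 52.50° = 1.908.

n ≈ 1.908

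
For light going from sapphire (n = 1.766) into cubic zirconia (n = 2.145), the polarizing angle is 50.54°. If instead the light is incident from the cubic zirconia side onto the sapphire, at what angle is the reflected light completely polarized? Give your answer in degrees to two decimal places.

The two Brewster angles are complementary: θ_B' = 90° − θ_B = 90° − 50.54° = 39.46°.

θ_B' ≈ 39.46°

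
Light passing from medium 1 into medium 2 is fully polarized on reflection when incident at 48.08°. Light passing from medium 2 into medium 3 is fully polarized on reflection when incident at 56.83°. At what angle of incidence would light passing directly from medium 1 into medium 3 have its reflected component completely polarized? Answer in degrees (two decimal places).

tan θ_B(1→2) = n₂/n₁ = tan 48.08° = 1.1137.
tan θ_B(2→3) = n₃/n₂ = tan 56.83° = 1.5299.
So n₃/n₁ = (n₂/n₁)(n₃/n₂) = 1.1137 × 1.5299 = 1.7039.
θ_B(1→3) = arctan(1.7039) = 59.59°.

θ_B ≈ 59.59°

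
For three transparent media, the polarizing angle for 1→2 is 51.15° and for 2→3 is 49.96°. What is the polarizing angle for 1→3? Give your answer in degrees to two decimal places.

θ_B ≈ 55.91°

n₂/n₁ = tan 51.15° = 1.2415 and n₃/n₂ = tan 49.96° = 1.1901.
n₃/n₁ = 1.4775. Then tan θ_B(1→3) = n₃/n₁, so θ_B(1→3) = arctan(1.4775) = 55.91°.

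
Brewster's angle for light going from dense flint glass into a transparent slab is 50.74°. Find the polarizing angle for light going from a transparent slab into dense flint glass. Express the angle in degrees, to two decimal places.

tan θ_B' = n₁/n₂ = 1/tan θ_B, so θ_B' = 90° − θ_B.
θ_B' = 90° − 50.74° = 39.26°.

θ_B' ≈ 39.26°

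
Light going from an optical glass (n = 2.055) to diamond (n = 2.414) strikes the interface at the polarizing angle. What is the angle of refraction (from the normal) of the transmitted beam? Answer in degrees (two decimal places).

tan θ_B = n₂/n₁ = 2.414/2.055 = 1.1747, so θ_B = 49.59°.
The refracted ray is perpendicular to the reflected ray, so θ_t = 90° − θ_B = 40.41°.

θ_t ≈ 40.41°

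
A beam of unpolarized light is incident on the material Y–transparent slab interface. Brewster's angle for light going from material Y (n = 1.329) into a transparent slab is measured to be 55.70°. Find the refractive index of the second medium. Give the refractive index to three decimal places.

Brewster's law: tan θ_B = n₂/n₁ (light incident in material Y, refracted into a transparent slab).
n₂ = n₁ tan θ_B = 1.329 × tan 55.70° = 1.948.

n ≈ 1.948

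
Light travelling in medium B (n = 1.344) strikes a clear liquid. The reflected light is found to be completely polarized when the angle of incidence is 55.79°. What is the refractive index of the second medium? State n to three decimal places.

n ≈ 1.977

At Brewster's angle, tan θ_B = n₂/n₁ with n₁ on the incident side (medium B) and n₂ on the transmitted side (a clear liquid).
n₂ = n₁ tan θ_B = 1.344 × tan 55.79° = 1.977.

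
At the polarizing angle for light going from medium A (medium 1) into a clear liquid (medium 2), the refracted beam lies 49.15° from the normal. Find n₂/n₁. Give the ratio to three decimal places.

n₂/n₁ ≈ 0.865

θ_B + θ_t = 90°, so θ_B = 90° − 49.15° = 40.85°.
Then n₂/n₁ = tan θ_B = tan 40.85° = 0.865.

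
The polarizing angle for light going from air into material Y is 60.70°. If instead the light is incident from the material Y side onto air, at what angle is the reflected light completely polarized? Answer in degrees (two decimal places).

θ_B' ≈ 29.30°

tan θ_B' = n₁/n₂ = 1/tan θ_B, so θ_B' = 90° − θ_B.
θ_B' = 90° − 60.70° = 29.30°.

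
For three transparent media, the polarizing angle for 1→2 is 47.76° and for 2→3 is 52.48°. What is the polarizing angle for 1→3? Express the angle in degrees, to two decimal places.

θ_B ≈ 55.11°

n₂/n₁ = tan 47.76° = 1.1013 and n₃/n₂ = tan 52.48° = 1.3023.
n₃/n₁ = 1.4342. Then tan θ_B(1→3) = n₃/n₁, so θ_B(1→3) = arctan(1.4342) = 55.11°.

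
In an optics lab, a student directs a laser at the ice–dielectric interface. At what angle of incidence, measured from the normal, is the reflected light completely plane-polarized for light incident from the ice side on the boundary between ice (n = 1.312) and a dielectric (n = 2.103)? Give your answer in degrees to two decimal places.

θ_B ≈ 58.04°

tan θ_B = n₂/n₁ = 2.103/1.312 = 1.6029. Taking the arctangent, θ_B = 58.04°.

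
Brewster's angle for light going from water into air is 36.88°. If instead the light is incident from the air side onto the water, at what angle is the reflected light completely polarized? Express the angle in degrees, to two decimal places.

θ_B' ≈ 53.12°

Reversing the direction swaps n₁ and n₂, so tan θ_B' = 1/tan θ_B and θ_B' = 90° − θ_B.
Hence θ_B' = 90° − 36.88° = 53.12°.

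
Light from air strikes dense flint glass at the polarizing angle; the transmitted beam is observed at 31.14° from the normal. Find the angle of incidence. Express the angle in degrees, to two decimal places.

At Brewster's angle the reflected and refracted rays are perpendicular, so θ_B + θ_t = 90°.
So θ_B = 90° − θ_t = 90° − 31.14° = 58.86°.

θ_B ≈ 58.86°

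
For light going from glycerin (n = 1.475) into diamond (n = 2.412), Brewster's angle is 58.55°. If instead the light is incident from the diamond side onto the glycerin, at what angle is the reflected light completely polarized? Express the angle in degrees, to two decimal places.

θ_B' ≈ 31.45°

tan θ_B' = n₁/n₂ = 1/tan θ_B, so θ_B' = 90° − θ_B.
θ_B' = 90° − 58.55° = 31.45°.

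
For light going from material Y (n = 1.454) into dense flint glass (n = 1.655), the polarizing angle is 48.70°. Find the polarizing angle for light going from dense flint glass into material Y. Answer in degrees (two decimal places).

The two Brewster angles are complementary: θ_B' = 90° − θ_B = 90° − 48.70° = 41.30°.

θ_B' ≈ 41.30°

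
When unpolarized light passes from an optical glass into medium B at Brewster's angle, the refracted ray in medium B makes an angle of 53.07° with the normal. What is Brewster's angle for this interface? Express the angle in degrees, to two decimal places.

Brewster's condition makes the reflected and refracted beams perpendicular: θ_B + θ_t = 90°.
θ_B = 90° − 53.07° = 36.93°.

θ_B ≈ 36.93°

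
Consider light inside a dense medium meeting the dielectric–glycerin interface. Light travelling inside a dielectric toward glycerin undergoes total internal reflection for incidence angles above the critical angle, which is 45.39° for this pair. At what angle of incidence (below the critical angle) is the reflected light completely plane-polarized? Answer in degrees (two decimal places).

θ_B ≈ 35.45°

sin θ_c = n₂/n₁, so n₂/n₁ = sin 45.39° = 0.7119.
Brewster: tan θ_B = n₂/n₁ = 0.7119.
θ_B = arctan(0.7119) = 35.45°.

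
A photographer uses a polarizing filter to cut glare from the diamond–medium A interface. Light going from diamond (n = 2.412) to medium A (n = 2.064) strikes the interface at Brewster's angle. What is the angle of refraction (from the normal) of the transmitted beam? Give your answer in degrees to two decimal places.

θ_t ≈ 49.45°

θ_B = arctan(n₂/n₁) = arctan(2.064/2.412) = 40.55°.
The refracted ray is perpendicular to the reflected ray, so θ_t = 90° − θ_B = 49.45°.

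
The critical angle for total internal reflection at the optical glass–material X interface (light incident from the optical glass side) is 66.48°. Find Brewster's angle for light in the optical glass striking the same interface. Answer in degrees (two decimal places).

θ_B ≈ 42.52°

n₂/n₁ = sin θ_c = sin 66.48° = 0.9169.
tan θ_B equals the same ratio, so θ_B = arctan(0.9169) = 42.52°.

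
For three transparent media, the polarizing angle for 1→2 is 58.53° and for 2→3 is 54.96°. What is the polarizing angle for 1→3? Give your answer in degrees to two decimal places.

tan θ_B(1→2) = n₂/n₁ = tan 58.53° = 1.6338.
tan θ_B(2→3) = n₃/n₂ = tan 54.96° = 1.4260.
n₃/n₁ = 2.3298. Then tan θ_B(1→3) = n₃/n₁, so θ_B(1→3) = arctan(2.3298) = 66.77°.

θ_B ≈ 66.77°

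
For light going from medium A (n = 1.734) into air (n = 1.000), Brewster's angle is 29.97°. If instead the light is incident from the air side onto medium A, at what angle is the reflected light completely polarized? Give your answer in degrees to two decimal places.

The two Brewster angles are complementary: θ_B' = 90° − θ_B = 90° − 29.97° = 60.03°.

θ_B' ≈ 60.03°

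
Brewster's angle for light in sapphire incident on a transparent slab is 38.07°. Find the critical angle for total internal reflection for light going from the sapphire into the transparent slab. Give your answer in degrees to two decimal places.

θ_c ≈ 51.56°

n₂/n₁ = tan 38.07° = 0.7833; the critical angle satisfies sin θ_c = n₂/n₁.
θ_c = arcsin(0.7833) = 51.56°.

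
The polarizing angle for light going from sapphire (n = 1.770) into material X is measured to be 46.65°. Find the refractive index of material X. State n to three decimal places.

n ≈ 1.875

At the polarizing angle, tan θ_B = n₂/n₁ with n₁ on the incident side (sapphire) and n₂ on the transmitted side (material X).
n₂ = n₁ tan θ_B = 1.770 × tan 46.65° = 1.875.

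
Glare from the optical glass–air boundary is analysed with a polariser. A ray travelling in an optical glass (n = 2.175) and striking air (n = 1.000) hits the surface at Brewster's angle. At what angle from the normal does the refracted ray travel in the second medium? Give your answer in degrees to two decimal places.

θ_t ≈ 65.31°

First find Brewster's angle: tan θ_B = 1.000/2.175 = 0.4598, giving θ_B = 24.69°.
At Brewster's angle the reflected and refracted rays are perpendicular, so θ_t = 90° − θ_B = 90° − 24.69° = 65.31°.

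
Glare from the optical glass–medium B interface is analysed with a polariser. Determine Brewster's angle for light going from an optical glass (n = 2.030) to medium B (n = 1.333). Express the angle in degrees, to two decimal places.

θ_B ≈ 33.29°

tan θ_B = n₂/n₁ = 1.333/2.030 = 0.6567.
So θ_B = arctan 0.6567 = 33.29°.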